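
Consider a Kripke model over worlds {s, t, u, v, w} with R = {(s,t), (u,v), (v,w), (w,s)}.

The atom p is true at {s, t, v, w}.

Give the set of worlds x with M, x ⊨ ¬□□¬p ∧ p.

{v, w}

s: ¬□□¬p is F, p is T. ✗
t: ¬□□¬p is F, p is T. ✗
u: ¬□□¬p is T, p is F. ✗
v: ¬□□¬p is T, p is T. ✓
w: ¬□□¬p is T, p is T. ✓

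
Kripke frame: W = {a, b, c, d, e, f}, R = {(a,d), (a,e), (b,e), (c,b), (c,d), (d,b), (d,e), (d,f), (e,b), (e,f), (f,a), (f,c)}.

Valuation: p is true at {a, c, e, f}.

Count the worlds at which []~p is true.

a: successors {d, e}; ~p there: d:T, e:F. ✗
b: successors {e}; ~p there: e:F. ✗
c: successors {b, d}; ~p there: b:T, d:T. ✓
d: successors {b, e, f}; ~p there: b:T, e:F, f:F. ✗
e: successors {b, f}; ~p there: b:T, f:F. ✗
f: successors {a, c}; ~p there: a:F, c:F. ✗
Satisfying worlds: {c}.

1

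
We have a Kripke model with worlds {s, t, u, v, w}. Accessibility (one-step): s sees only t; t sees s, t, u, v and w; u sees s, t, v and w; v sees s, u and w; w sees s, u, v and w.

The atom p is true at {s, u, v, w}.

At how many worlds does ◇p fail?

1

s: successors {t}; p there: t:F. ✗
t: successors {s, t, u, v, w}; p there: s:T, t:F, u:T, v:T, w:T. ✓
u: successors {s, t, v, w}; p there: s:T, t:F, v:T, w:T. ✓
v: successors {s, u, w}; p there: s:T, u:T, w:T. ✓
w: successors {s, u, v, w}; p there: s:T, u:T, v:T, w:T. ✓
Satisfying worlds: {t, u, v, w}.
So ◇p fails at the other 1 world.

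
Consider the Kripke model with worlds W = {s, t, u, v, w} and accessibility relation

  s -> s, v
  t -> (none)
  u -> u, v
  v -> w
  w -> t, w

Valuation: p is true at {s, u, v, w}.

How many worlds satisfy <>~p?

s: successors {s, v}; ~p there: s:F, v:F. ✗
t: no successors, so <>~p fails. ✗
u: successors {u, v}; ~p there: u:F, v:F. ✗
v: successors {w}; ~p there: w:F. ✗
w: successors {t, w}; ~p there: t:T, w:F. ✓
Satisfying worlds: {w}.

1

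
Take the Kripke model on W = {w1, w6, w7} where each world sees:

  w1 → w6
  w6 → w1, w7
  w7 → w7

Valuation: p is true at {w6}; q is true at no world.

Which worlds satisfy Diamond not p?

{w6, w7}

w1: successors {w6}; not p there: w6:F. ✗
w6: successors {w1, w7}; not p there: w1:T, w7:T. ✓
w7: successors {w7}; not p there: w7:T. ✓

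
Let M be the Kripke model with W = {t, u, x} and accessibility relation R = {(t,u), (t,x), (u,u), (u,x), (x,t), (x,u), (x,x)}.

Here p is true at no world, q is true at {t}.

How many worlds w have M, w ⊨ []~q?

2

t: successors {u, x}; ~q there: u:T, x:T. ✓
u: successors {u, x}; ~q there: u:T, x:T. ✓
x: successors {t, u, x}; ~q there: t:F, u:T, x:T. ✗
Satisfying worlds: {t, u}.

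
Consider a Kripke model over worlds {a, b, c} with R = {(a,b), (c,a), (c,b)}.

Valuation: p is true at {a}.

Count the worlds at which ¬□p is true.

a: □p is F. ✓
b: □p is T. ✗
c: □p is F. ✓
Satisfying worlds: {a, c}.

2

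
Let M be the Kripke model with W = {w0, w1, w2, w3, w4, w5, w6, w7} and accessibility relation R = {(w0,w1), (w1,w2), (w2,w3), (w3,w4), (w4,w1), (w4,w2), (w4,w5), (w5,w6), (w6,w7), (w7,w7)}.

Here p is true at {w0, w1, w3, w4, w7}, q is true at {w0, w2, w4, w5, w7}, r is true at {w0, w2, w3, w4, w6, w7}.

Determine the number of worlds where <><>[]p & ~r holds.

w0: <><>[]p is T, ~r is F. ✗
w1: <><>[]p is T, ~r is T. ✓
w2: <><>[]p is F, ~r is F. ✗
w3: <><>[]p is T, ~r is F. ✗
w4: <><>[]p is T, ~r is F. ✗
w5: <><>[]p is T, ~r is T. ✓
w6: <><>[]p is T, ~r is F. ✗
w7: <><>[]p is T, ~r is F. ✗
Satisfying worlds: {w1, w5}.

2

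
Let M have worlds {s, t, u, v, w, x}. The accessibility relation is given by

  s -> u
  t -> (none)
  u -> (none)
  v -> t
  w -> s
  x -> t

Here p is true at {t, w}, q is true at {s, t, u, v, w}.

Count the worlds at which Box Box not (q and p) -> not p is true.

4

s: Box Box not (q and p) is T, not p is T. ✓
t: Box Box not (q and p) is T, not p is F. ✗
u: Box Box not (q and p) is T, not p is T. ✓
v: Box Box not (q and p) is T, not p is T. ✓
w: Box Box not (q and p) is T, not p is F. ✗
x: Box Box not (q and p) is T, not p is T. ✓
Satisfying worlds: {s, u, v, x}.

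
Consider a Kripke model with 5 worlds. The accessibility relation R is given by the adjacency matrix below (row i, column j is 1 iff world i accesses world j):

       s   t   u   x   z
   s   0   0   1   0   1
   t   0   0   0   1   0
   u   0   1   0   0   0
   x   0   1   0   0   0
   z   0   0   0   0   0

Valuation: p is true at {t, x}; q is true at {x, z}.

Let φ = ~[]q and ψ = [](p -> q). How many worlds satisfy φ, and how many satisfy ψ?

For ~[]q:
s: []q is F. ✓
t: []q is T. ✗
u: []q is F. ✓
x: []q is F. ✓
z: []q is T. ✗
— 3 worlds.
For [](p -> q):
s: successors {u, z}; p -> q there: u:T, z:T. ✓
t: successors {x}; p -> q there: x:T. ✓
u: successors {t}; p -> q there: t:F. ✗
x: successors {t}; p -> q there: t:F. ✗
z: no successors, so [](p -> q) holds vacuously. ✓
— 3 worlds.

3 and 3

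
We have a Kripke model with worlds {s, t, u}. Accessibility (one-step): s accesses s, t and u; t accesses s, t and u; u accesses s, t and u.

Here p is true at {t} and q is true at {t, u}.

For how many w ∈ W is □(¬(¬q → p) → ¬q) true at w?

3

s: successors {s, t, u}; ¬(¬q → p) → ¬q there: s:T, t:T, u:T. ✓
t: successors {s, t, u}; ¬(¬q → p) → ¬q there: s:T, t:T, u:T. ✓
u: successors {s, t, u}; ¬(¬q → p) → ¬q there: s:T, t:T, u:T. ✓
Satisfying worlds: {s, t, u}.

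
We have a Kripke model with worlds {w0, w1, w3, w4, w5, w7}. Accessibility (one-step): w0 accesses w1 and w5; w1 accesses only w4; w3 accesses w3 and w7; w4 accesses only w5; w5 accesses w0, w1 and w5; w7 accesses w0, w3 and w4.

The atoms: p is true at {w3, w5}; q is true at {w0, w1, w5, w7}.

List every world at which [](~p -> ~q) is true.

w0: successors {w1, w5}; ~p -> ~q there: w1:F, w5:T. ✗
w1: successors {w4}; ~p -> ~q there: w4:T. ✓
w3: successors {w3, w7}; ~p -> ~q there: w3:T, w7:F. ✗
w4: successors {w5}; ~p -> ~q there: w5:T. ✓
w5: successors {w0, w1, w5}; ~p -> ~q there: w0:F, w1:F, w5:T. ✗
w7: successors {w0, w3, w4}; ~p -> ~q there: w0:F, w3:T, w4:T. ✗

{w1, w4}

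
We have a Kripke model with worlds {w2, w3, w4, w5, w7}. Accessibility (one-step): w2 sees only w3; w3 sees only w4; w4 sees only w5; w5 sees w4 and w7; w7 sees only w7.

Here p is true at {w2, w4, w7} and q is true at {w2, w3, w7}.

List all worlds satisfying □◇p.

w2: successors {w3}; ◇p there: w3:T. ✓
w3: successors {w4}; ◇p there: w4:F. ✗
w4: successors {w5}; ◇p there: w5:T. ✓
w5: successors {w4, w7}; ◇p there: w4:F, w7:T. ✗
w7: successors {w7}; ◇p there: w7:T. ✓

{w2, w4, w7}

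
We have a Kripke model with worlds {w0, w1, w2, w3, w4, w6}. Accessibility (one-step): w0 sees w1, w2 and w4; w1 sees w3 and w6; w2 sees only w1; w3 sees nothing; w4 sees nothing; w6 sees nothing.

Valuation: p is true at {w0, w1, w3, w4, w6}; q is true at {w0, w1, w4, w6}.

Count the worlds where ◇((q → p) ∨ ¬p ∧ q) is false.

w0: successors {w1, w2, w4}; (q → p) ∨ ¬p ∧ q there: w1:T, w2:T, w4:T. ✓
w1: successors {w3, w6}; (q → p) ∨ ¬p ∧ q there: w3:T, w6:T. ✓
w2: successors {w1}; (q → p) ∨ ¬p ∧ q there: w1:T. ✓
w3: no successors, so ◇((q → p) ∨ ¬p ∧ q) fails. ✗
w4: no successors, so ◇((q → p) ∨ ¬p ∧ q) fails. ✗
w6: no successors, so ◇((q → p) ∨ ¬p ∧ q) fails. ✗
Satisfying worlds: {w0, w1, w2}.
So ◇((q → p) ∨ ¬p ∧ q) fails at the other 3 worlds.

3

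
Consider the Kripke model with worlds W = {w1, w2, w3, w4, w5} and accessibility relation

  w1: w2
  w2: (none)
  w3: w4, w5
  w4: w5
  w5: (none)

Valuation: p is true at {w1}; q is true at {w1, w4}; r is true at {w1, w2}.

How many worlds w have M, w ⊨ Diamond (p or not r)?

2

w1: successors {w2}; p or not r there: w2:F. ✗
w2: no successors, so Diamond (p or not r) fails. ✗
w3: successors {w4, w5}; p or not r there: w4:T, w5:T. ✓
w4: successors {w5}; p or not r there: w5:T. ✓
w5: no successors, so Diamond (p or not r) fails. ✗
Satisfying worlds: {w3, w4}.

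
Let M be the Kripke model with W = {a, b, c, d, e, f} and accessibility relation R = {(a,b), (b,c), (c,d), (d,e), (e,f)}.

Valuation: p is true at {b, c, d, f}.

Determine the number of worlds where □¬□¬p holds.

4

a: successors {b}; ¬□¬p there: b:T. ✓
b: successors {c}; ¬□¬p there: c:T. ✓
c: successors {d}; ¬□¬p there: d:F. ✗
d: successors {e}; ¬□¬p there: e:T. ✓
e: successors {f}; ¬□¬p there: f:F. ✗
f: no successors, so □¬□¬p holds vacuously. ✓
Satisfying worlds: {a, b, d, f}.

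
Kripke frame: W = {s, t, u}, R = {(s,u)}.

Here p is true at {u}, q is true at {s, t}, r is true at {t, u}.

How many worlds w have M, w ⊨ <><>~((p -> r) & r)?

0

s: successors {u}; <>~((p -> r) & r) there: u:F. ✗
t: no successors, so <><>~((p -> r) & r) fails. ✗
u: no successors, so <><>~((p -> r) & r) fails. ✗
Satisfying worlds: ∅.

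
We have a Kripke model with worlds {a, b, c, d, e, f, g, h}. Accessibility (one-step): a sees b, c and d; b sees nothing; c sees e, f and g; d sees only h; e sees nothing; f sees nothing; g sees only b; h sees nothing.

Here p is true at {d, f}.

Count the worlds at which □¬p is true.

6

a: successors {b, c, d}; ¬p there: b:T, c:T, d:F. ✗
b: no successors, so □¬p holds vacuously. ✓
c: successors {e, f, g}; ¬p there: e:T, f:F, g:T. ✗
d: successors {h}; ¬p there: h:T. ✓
e: no successors, so □¬p holds vacuously. ✓
f: no successors, so □¬p holds vacuously. ✓
g: successors {b}; ¬p there: b:T. ✓
h: no successors, so □¬p holds vacuously. ✓
Satisfying worlds: {b, d, e, f, g, h}.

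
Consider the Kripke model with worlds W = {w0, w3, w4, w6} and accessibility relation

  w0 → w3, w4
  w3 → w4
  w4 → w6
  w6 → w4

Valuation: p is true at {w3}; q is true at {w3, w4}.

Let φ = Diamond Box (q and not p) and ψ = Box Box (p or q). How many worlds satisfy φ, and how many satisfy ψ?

2 and 1

For Diamond Box (q and not p):
w0: successors {w3, w4}; Box (q and not p) there: w3:T, w4:F. ✓
w3: successors {w4}; Box (q and not p) there: w4:F. ✗
w4: successors {w6}; Box (q and not p) there: w6:T. ✓
w6: successors {w4}; Box (q and not p) there: w4:F. ✗
— 2 worlds.
For Box Box (p or q):
w0: successors {w3, w4}; Box (p or q) there: w3:T, w4:F. ✗
w3: successors {w4}; Box (p or q) there: w4:F. ✗
w4: successors {w6}; Box (p or q) there: w6:T. ✓
w6: successors {w4}; Box (p or q) there: w4:F. ✗
— 1 world.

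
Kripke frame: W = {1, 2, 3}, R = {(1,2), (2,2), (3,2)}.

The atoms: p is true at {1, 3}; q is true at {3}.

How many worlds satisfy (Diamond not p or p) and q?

1

1: Diamond not p or p is T, q is F. ✗
2: Diamond not p or p is T, q is F. ✗
3: Diamond not p or p is T, q is T. ✓
Satisfying worlds: {3}.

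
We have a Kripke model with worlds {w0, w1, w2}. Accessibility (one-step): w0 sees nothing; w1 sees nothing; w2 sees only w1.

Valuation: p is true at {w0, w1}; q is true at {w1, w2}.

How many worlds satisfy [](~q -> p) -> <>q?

w0: [](~q -> p) is T, <>q is F. ✗
w1: [](~q -> p) is T, <>q is F. ✗
w2: [](~q -> p) is T, <>q is T. ✓
Satisfying worlds: {w2}.

1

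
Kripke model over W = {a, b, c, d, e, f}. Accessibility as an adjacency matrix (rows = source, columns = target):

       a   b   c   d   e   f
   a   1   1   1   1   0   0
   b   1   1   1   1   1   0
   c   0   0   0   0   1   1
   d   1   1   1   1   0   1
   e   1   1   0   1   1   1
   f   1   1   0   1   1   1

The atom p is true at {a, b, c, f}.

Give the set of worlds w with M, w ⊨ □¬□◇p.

a: successors {a, b, c, d}; ¬□◇p there: a:F, b:F, c:F, d:F. ✗
b: successors {a, b, c, d, e}; ¬□◇p there: a:F, b:F, c:F, d:F, e:F. ✗
c: successors {e, f}; ¬□◇p there: e:F, f:F. ✗
d: successors {a, b, c, d, f}; ¬□◇p there: a:F, b:F, c:F, d:F, f:F. ✗
e: successors {a, b, d, e, f}; ¬□◇p there: a:F, b:F, d:F, e:F, f:F. ✗
f: successors {a, b, d, e, f}; ¬□◇p there: a:F, b:F, d:F, e:F, f:F. ✗

∅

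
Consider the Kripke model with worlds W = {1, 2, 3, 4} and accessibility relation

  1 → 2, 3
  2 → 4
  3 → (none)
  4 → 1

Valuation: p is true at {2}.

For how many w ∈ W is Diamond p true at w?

1

1: successors {2, 3}; p there: 2:T, 3:F. ✓
2: successors {4}; p there: 4:F. ✗
3: no successors, so Diamond p fails. ✗
4: successors {1}; p there: 1:F. ✗
Satisfying worlds: {1}.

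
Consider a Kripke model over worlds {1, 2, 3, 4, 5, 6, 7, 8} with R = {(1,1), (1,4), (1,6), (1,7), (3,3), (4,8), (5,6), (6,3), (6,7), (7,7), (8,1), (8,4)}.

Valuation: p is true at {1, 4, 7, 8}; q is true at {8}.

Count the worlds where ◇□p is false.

3

1: successors {1, 4, 6, 7}; □p there: 1:F, 4:T, 6:F, 7:T. ✓
2: no successors, so ◇□p fails. ✗
3: successors {3}; □p there: 3:F. ✗
4: successors {8}; □p there: 8:T. ✓
5: successors {6}; □p there: 6:F. ✗
6: successors {3, 7}; □p there: 3:F, 7:T. ✓
7: successors {7}; □p there: 7:T. ✓
8: successors {1, 4}; □p there: 1:F, 4:T. ✓
Satisfying worlds: {1, 4, 6, 7, 8}.
So ◇□p fails at the other 3 worlds.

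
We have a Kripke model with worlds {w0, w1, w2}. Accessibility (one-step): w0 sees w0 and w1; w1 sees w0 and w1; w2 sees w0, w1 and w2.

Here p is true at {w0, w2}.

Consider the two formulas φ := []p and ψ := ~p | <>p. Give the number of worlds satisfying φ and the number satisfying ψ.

For []p:
w0: successors {w0, w1}; p there: w0:T, w1:F. ✗
w1: successors {w0, w1}; p there: w0:T, w1:F. ✗
w2: successors {w0, w1, w2}; p there: w0:T, w1:F, w2:T. ✗
— 0 worlds.
For ~p | <>p:
w0: ~p is F, <>p is T. ✓
w1: ~p is T, <>p is T. ✓
w2: ~p is F, <>p is T. ✓
— 3 worlds.

0 and 3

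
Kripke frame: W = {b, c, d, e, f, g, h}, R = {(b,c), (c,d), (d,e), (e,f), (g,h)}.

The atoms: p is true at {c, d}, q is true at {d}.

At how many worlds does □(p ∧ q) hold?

b: successors {c}; p ∧ q there: c:F. ✗
c: successors {d}; p ∧ q there: d:T. ✓
d: successors {e}; p ∧ q there: e:F. ✗
e: successors {f}; p ∧ q there: f:F. ✗
f: no successors, so □(p ∧ q) holds vacuously. ✓
g: successors {h}; p ∧ q there: h:F. ✗
h: no successors, so □(p ∧ q) holds vacuously. ✓
Satisfying worlds: {c, f, h}.

3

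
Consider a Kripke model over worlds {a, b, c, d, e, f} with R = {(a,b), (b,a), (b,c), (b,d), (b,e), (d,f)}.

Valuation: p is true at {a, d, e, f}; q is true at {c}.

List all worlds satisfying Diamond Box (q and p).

{b, d}

a: successors {b}; Box (q and p) there: b:F. ✗
b: successors {a, c, d, e}; Box (q and p) there: a:F, c:T, d:F, e:T. ✓
c: no successors, so Diamond Box (q and p) fails. ✗
d: successors {f}; Box (q and p) there: f:T. ✓
e: no successors, so Diamond Box (q and p) fails. ✗
f: no successors, so Diamond Box (q and p) fails. ✗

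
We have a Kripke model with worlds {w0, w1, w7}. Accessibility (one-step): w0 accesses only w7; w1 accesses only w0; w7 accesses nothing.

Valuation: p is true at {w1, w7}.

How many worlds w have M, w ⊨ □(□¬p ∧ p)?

w0: successors {w7}; □¬p ∧ p there: w7:T. ✓
w1: successors {w0}; □¬p ∧ p there: w0:F. ✗
w7: no successors, so □(□¬p ∧ p) holds vacuously. ✓
Satisfying worlds: {w0, w7}.

2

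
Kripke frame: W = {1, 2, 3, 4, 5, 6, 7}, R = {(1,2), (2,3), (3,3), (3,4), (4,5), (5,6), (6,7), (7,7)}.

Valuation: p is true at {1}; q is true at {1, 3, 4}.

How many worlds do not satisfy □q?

5

1: successors {2}; q there: 2:F. ✗
2: successors {3}; q there: 3:T. ✓
3: successors {3, 4}; q there: 3:T, 4:T. ✓
4: successors {5}; q there: 5:F. ✗
5: successors {6}; q there: 6:F. ✗
6: successors {7}; q there: 7:F. ✗
7: successors {7}; q there: 7:F. ✗
Satisfying worlds: {2, 3}.
So □q fails at the other 5 worlds.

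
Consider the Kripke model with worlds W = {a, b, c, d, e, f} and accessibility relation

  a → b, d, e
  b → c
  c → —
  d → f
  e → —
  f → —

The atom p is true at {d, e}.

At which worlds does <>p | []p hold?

a: <>p is T, []p is F. ✓
b: <>p is F, []p is F. ✗
c: <>p is F, []p is T. ✓
d: <>p is F, []p is F. ✗
e: <>p is F, []p is T. ✓
f: <>p is F, []p is T. ✓

{a, c, e, f}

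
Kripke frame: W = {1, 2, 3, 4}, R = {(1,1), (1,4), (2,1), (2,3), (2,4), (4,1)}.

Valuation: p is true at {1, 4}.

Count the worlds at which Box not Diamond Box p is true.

1

1: successors {1, 4}; not Diamond Box p there: 1:F, 4:F. ✗
2: successors {1, 3, 4}; not Diamond Box p there: 1:F, 3:T, 4:F. ✗
3: no successors, so Box not Diamond Box p holds vacuously. ✓
4: successors {1}; not Diamond Box p there: 1:F. ✗
Satisfying worlds: {3}.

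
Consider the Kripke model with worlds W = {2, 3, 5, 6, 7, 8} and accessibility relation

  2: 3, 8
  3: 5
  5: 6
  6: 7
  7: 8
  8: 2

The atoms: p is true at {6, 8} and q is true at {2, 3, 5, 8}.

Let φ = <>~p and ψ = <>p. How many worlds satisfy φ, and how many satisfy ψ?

For <>~p:
2: successors {3, 8}; ~p there: 3:T, 8:F. ✓
3: successors {5}; ~p there: 5:T. ✓
5: successors {6}; ~p there: 6:F. ✗
6: successors {7}; ~p there: 7:T. ✓
7: successors {8}; ~p there: 8:F. ✗
8: successors {2}; ~p there: 2:T. ✓
— 4 worlds.
For <>p:
2: successors {3, 8}; p there: 3:F, 8:T. ✓
3: successors {5}; p there: 5:F. ✗
5: successors {6}; p there: 6:T. ✓
6: successors {7}; p there: 7:F. ✗
7: successors {8}; p there: 8:T. ✓
8: successors {2}; p there: 2:F. ✗
— 3 worlds.

4 and 3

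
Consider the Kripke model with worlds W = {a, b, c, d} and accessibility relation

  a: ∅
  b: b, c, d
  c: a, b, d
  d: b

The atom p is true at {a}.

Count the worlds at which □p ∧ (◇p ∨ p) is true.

a: □p is T, ◇p ∨ p is T. ✓
b: □p is F, ◇p ∨ p is F. ✗
c: □p is F, ◇p ∨ p is T. ✗
d: □p is F, ◇p ∨ p is F. ✗
Satisfying worlds: {a}.

1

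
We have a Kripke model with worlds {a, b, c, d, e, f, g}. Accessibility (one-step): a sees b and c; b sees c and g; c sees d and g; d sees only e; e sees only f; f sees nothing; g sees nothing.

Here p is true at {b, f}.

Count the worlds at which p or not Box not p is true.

a: p is F, not Box not p is T. ✓
b: p is T, not Box not p is F. ✓
c: p is F, not Box not p is F. ✗
d: p is F, not Box not p is F. ✗
e: p is F, not Box not p is T. ✓
f: p is T, not Box not p is F. ✓
g: p is F, not Box not p is F. ✗
Satisfying worlds: {a, b, e, f}.

4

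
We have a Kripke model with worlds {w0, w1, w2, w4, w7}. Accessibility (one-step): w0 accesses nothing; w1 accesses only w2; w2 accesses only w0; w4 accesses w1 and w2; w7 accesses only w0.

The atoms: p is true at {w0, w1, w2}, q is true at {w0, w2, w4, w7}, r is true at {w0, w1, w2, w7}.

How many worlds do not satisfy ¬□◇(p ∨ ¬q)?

3

w0: □◇(p ∨ ¬q) is T. ✗
w1: □◇(p ∨ ¬q) is T. ✗
w2: □◇(p ∨ ¬q) is F. ✓
w4: □◇(p ∨ ¬q) is T. ✗
w7: □◇(p ∨ ¬q) is F. ✓
Satisfying worlds: {w2, w7}.
So ¬□◇(p ∨ ¬q) fails at the other 3 worlds.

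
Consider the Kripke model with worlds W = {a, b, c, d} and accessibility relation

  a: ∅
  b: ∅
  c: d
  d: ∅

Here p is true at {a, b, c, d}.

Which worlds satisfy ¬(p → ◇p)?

a: p → ◇p is F. ✓
b: p → ◇p is F. ✓
c: p → ◇p is T. ✗
d: p → ◇p is F. ✓

{a, b, d}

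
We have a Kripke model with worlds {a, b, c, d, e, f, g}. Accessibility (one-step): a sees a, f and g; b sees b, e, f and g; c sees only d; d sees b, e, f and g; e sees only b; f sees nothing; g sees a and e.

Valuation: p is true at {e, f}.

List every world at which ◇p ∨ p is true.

{a, b, d, e, f, g}

a: ◇p is T, p is F. ✓
b: ◇p is T, p is F. ✓
c: ◇p is F, p is F. ✗
d: ◇p is T, p is F. ✓
e: ◇p is F, p is T. ✓
f: ◇p is F, p is T. ✓
g: ◇p is T, p is F. ✓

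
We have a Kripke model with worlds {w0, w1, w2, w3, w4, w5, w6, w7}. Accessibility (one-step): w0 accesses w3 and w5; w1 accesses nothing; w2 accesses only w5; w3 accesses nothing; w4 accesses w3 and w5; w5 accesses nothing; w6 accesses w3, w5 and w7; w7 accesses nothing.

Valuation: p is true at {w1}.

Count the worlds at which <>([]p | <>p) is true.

4

w0: successors {w3, w5}; []p | <>p there: w3:T, w5:T. ✓
w1: no successors, so <>([]p | <>p) fails. ✗
w2: successors {w5}; []p | <>p there: w5:T. ✓
w3: no successors, so <>([]p | <>p) fails. ✗
w4: successors {w3, w5}; []p | <>p there: w3:T, w5:T. ✓
w5: no successors, so <>([]p | <>p) fails. ✗
w6: successors {w3, w5, w7}; []p | <>p there: w3:T, w5:T, w7:T. ✓
w7: no successors, so <>([]p | <>p) fails. ✗
Satisfying worlds: {w0, w2, w4, w6}.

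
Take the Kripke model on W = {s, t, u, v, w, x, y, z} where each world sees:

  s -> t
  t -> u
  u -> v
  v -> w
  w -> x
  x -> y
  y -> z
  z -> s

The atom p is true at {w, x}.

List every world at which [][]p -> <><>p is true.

s: [][]p is F, <><>p is F. ✓
t: [][]p is F, <><>p is F. ✓
u: [][]p is T, <><>p is T. ✓
v: [][]p is T, <><>p is T. ✓
w: [][]p is F, <><>p is F. ✓
x: [][]p is F, <><>p is F. ✓
y: [][]p is F, <><>p is F. ✓
z: [][]p is F, <><>p is F. ✓

{s, t, u, v, w, x, y, z}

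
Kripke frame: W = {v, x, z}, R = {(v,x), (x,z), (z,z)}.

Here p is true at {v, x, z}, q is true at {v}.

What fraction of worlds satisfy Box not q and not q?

2/3

v: Box not q is T, not q is F. ✗
x: Box not q is T, not q is T. ✓
z: Box not q is T, not q is T. ✓
That's 2 of 3 worlds, so 2/3.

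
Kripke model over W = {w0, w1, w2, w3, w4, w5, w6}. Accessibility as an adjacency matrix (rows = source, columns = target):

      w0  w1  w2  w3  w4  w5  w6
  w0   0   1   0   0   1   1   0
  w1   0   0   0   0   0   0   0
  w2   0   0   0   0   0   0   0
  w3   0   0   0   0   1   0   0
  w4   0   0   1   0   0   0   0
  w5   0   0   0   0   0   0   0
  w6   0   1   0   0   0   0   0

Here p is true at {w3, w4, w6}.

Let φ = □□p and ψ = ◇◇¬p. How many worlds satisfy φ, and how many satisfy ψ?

For □□p:
w0: successors {w1, w4, w5}; □p there: w1:T, w4:F, w5:T. ✗
w1: no successors, so □□p holds vacuously. ✓
w2: no successors, so □□p holds vacuously. ✓
w3: successors {w4}; □p there: w4:F. ✗
w4: successors {w2}; □p there: w2:T. ✓
w5: no successors, so □□p holds vacuously. ✓
w6: successors {w1}; □p there: w1:T. ✓
— 5 worlds.
For ◇◇¬p:
w0: successors {w1, w4, w5}; ◇¬p there: w1:F, w4:T, w5:F. ✓
w1: no successors, so ◇◇¬p fails. ✗
w2: no successors, so ◇◇¬p fails. ✗
w3: successors {w4}; ◇¬p there: w4:T. ✓
w4: successors {w2}; ◇¬p there: w2:F. ✗
w5: no successors, so ◇◇¬p fails. ✗
w6: successors {w1}; ◇¬p there: w1:F. ✗
— 2 worlds.

5 and 2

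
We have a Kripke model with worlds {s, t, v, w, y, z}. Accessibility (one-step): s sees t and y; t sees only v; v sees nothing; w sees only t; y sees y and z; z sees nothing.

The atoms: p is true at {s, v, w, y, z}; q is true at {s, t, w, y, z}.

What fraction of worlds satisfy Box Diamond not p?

s: successors {t, y}; Diamond not p there: t:F, y:F. ✗
t: successors {v}; Diamond not p there: v:F. ✗
v: no successors, so Box Diamond not p holds vacuously. ✓
w: successors {t}; Diamond not p there: t:F. ✗
y: successors {y, z}; Diamond not p there: y:F, z:F. ✗
z: no successors, so Box Diamond not p holds vacuously. ✓
That's 2 of 6 worlds, so 2/6 = 1/3.

1/3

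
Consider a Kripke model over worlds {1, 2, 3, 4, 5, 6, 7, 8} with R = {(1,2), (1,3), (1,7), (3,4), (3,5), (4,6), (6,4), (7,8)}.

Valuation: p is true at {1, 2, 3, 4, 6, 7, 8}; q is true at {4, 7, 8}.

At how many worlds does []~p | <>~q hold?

6

1: []~p is F, <>~q is T. ✓
2: []~p is T, <>~q is F. ✓
3: []~p is F, <>~q is T. ✓
4: []~p is F, <>~q is T. ✓
5: []~p is T, <>~q is F. ✓
6: []~p is F, <>~q is F. ✗
7: []~p is F, <>~q is F. ✗
8: []~p is T, <>~q is F. ✓
Satisfying worlds: {1, 2, 3, 4, 5, 8}.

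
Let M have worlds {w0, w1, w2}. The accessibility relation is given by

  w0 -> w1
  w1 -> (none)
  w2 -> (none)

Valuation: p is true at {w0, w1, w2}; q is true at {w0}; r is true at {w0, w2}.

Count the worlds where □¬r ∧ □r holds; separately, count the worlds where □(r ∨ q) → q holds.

For □¬r ∧ □r:
w0: □¬r is T, □r is F. ✗
w1: □¬r is T, □r is T. ✓
w2: □¬r is T, □r is T. ✓
— 2 worlds.
For □(r ∨ q) → q:
w0: □(r ∨ q) is F, q is T. ✓
w1: □(r ∨ q) is T, q is F. ✗
w2: □(r ∨ q) is T, q is F. ✗
— 1 world.

2 and 1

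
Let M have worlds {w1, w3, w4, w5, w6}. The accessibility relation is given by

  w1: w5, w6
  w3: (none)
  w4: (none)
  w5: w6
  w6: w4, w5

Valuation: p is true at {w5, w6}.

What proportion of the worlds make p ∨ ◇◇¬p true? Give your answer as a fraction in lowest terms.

3/5

w1: p is F, ◇◇¬p is T. ✓
w3: p is F, ◇◇¬p is F. ✗
w4: p is F, ◇◇¬p is F. ✗
w5: p is T, ◇◇¬p is T. ✓
w6: p is T, ◇◇¬p is F. ✓
That's 3 of 5 worlds, so 3/5.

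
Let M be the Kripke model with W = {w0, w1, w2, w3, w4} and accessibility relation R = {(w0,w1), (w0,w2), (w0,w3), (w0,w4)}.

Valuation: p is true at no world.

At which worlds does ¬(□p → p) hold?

w0: □p → p is T. ✗
w1: □p → p is F. ✓
w2: □p → p is F. ✓
w3: □p → p is F. ✓
w4: □p → p is F. ✓

{w1, w2, w3, w4}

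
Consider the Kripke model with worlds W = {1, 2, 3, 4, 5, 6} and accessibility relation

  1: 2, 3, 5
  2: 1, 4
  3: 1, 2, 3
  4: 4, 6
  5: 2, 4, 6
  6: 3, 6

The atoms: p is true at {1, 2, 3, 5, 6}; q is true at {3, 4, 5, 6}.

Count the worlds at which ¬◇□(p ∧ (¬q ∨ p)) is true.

1: ◇□(p ∧ (¬q ∨ p)) is T. ✗
2: ◇□(p ∧ (¬q ∨ p)) is T. ✗
3: ◇□(p ∧ (¬q ∨ p)) is T. ✗
4: ◇□(p ∧ (¬q ∨ p)) is T. ✗
5: ◇□(p ∧ (¬q ∨ p)) is T. ✗
6: ◇□(p ∧ (¬q ∨ p)) is T. ✗
Satisfying worlds: ∅.

0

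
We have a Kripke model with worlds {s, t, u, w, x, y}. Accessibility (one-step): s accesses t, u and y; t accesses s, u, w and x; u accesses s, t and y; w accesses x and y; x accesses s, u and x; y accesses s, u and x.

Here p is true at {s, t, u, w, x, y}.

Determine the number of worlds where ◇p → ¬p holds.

0

s: ◇p is T, ¬p is F. ✗
t: ◇p is T, ¬p is F. ✗
u: ◇p is T, ¬p is F. ✗
w: ◇p is T, ¬p is F. ✗
x: ◇p is T, ¬p is F. ✗
y: ◇p is T, ¬p is F. ✗
Satisfying worlds: ∅.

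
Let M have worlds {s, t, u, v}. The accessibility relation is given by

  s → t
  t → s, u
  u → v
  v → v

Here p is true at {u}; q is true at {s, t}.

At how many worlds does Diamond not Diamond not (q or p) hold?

2

s: successors {t}; not Diamond not (q or p) there: t:T. ✓
t: successors {s, u}; not Diamond not (q or p) there: s:T, u:F. ✓
u: successors {v}; not Diamond not (q or p) there: v:F. ✗
v: successors {v}; not Diamond not (q or p) there: v:F. ✗
Satisfying worlds: {s, t}.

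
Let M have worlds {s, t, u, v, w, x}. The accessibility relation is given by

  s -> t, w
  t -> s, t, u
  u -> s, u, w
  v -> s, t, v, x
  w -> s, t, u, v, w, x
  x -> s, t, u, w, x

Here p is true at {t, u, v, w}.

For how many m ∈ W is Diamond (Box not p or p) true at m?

6

s: successors {t, w}; Box not p or p there: t:T, w:T. ✓
t: successors {s, t, u}; Box not p or p there: s:F, t:T, u:T. ✓
u: successors {s, u, w}; Box not p or p there: s:F, u:T, w:T. ✓
v: successors {s, t, v, x}; Box not p or p there: s:F, t:T, v:T, x:F. ✓
w: successors {s, t, u, v, w, x}; Box not p or p there: s:F, t:T, u:T, v:T, w:T, x:F. ✓
x: successors {s, t, u, w, x}; Box not p or p there: s:F, t:T, u:T, w:T, x:F. ✓
Satisfying worlds: {s, t, u, v, w, x}.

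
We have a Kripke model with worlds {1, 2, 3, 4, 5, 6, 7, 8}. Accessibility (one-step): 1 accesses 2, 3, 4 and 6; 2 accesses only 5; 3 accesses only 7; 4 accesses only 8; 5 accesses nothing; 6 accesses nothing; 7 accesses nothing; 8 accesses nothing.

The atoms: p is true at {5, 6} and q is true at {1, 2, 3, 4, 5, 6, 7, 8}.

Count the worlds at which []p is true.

1: successors {2, 3, 4, 6}; p there: 2:F, 3:F, 4:F, 6:T. ✗
2: successors {5}; p there: 5:T. ✓
3: successors {7}; p there: 7:F. ✗
4: successors {8}; p there: 8:F. ✗
5: no successors, so []p holds vacuously. ✓
6: no successors, so []p holds vacuously. ✓
7: no successors, so []p holds vacuously. ✓
8: no successors, so []p holds vacuously. ✓
Satisfying worlds: {2, 5, 6, 7, 8}.

5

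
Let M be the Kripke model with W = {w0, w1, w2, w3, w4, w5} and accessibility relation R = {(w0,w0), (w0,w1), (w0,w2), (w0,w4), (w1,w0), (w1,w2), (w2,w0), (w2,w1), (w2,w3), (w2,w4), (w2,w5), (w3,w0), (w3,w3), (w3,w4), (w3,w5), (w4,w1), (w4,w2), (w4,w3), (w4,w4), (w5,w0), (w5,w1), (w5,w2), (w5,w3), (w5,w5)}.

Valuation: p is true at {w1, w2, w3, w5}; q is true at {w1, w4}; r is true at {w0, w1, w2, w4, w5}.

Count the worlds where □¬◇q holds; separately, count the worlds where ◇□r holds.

For □¬◇q:
w0: successors {w0, w1, w2, w4}; ¬◇q there: w0:F, w1:T, w2:F, w4:F. ✗
w1: successors {w0, w2}; ¬◇q there: w0:F, w2:F. ✗
w2: successors {w0, w1, w3, w4, w5}; ¬◇q there: w0:F, w1:T, w3:F, w4:F, w5:F. ✗
w3: successors {w0, w3, w4, w5}; ¬◇q there: w0:F, w3:F, w4:F, w5:F. ✗
w4: successors {w1, w2, w3, w4}; ¬◇q there: w1:T, w2:F, w3:F, w4:F. ✗
w5: successors {w0, w1, w2, w3, w5}; ¬◇q there: w0:F, w1:T, w2:F, w3:F, w5:F. ✗
— 0 worlds.
For ◇□r:
w0: successors {w0, w1, w2, w4}; □r there: w0:T, w1:T, w2:F, w4:F. ✓
w1: successors {w0, w2}; □r there: w0:T, w2:F. ✓
w2: successors {w0, w1, w3, w4, w5}; □r there: w0:T, w1:T, w3:F, w4:F, w5:F. ✓
w3: successors {w0, w3, w4, w5}; □r there: w0:T, w3:F, w4:F, w5:F. ✓
w4: successors {w1, w2, w3, w4}; □r there: w1:T, w2:F, w3:F, w4:F. ✓
w5: successors {w0, w1, w2, w3, w5}; □r there: w0:T, w1:T, w2:F, w3:F, w5:F. ✓
— 6 worlds.

0 and 6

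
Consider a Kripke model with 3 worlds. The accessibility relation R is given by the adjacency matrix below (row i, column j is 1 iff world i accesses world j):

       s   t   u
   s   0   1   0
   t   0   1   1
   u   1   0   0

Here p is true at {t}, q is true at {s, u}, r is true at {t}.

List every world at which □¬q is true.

s: successors {t}; ¬q there: t:T. ✓
t: successors {t, u}; ¬q there: t:T, u:F. ✗
u: successors {s}; ¬q there: s:F. ✗

{s}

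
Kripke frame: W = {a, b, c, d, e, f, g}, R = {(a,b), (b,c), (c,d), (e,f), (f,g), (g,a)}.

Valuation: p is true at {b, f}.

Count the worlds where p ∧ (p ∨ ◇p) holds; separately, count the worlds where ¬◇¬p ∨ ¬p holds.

For p ∧ (p ∨ ◇p):
a: p is F, p ∨ ◇p is T. ✗
b: p is T, p ∨ ◇p is T. ✓
c: p is F, p ∨ ◇p is F. ✗
d: p is F, p ∨ ◇p is F. ✗
e: p is F, p ∨ ◇p is T. ✗
f: p is T, p ∨ ◇p is T. ✓
g: p is F, p ∨ ◇p is F. ✗
— 2 worlds.
For ¬◇¬p ∨ ¬p:
a: ¬◇¬p is T, ¬p is T. ✓
b: ¬◇¬p is F, ¬p is F. ✗
c: ¬◇¬p is F, ¬p is T. ✓
d: ¬◇¬p is T, ¬p is T. ✓
e: ¬◇¬p is T, ¬p is T. ✓
f: ¬◇¬p is F, ¬p is F. ✗
g: ¬◇¬p is F, ¬p is T. ✓
— 5 worlds.

2 and 5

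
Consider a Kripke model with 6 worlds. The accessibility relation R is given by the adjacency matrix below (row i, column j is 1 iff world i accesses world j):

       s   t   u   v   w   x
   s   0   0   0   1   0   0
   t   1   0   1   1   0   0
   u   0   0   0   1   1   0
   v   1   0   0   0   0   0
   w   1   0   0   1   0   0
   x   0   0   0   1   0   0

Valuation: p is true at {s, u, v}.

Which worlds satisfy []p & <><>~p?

s: []p is T, <><>~p is F. ✗
t: []p is T, <><>~p is T. ✓
u: []p is F, <><>~p is F. ✗
v: []p is T, <><>~p is F. ✗
w: []p is T, <><>~p is F. ✗
x: []p is T, <><>~p is F. ✗

{t}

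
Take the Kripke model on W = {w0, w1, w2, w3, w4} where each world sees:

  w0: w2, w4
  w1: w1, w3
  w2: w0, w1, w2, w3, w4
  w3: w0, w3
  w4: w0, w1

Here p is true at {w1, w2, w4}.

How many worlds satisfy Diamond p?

w0: successors {w2, w4}; p there: w2:T, w4:T. ✓
w1: successors {w1, w3}; p there: w1:T, w3:F. ✓
w2: successors {w0, w1, w2, w3, w4}; p there: w0:F, w1:T, w2:T, w3:F, w4:T. ✓
w3: successors {w0, w3}; p there: w0:F, w3:F. ✗
w4: successors {w0, w1}; p there: w0:F, w1:T. ✓
Satisfying worlds: {w0, w1, w2, w4}.

4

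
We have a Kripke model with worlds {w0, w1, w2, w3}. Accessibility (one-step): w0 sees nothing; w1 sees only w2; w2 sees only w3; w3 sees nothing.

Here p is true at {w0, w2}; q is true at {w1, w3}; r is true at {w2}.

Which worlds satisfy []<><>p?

w0: no successors, so []<><>p holds vacuously. ✓
w1: successors {w2}; <><>p there: w2:F. ✗
w2: successors {w3}; <><>p there: w3:F. ✗
w3: no successors, so []<><>p holds vacuously. ✓

{w0, w3}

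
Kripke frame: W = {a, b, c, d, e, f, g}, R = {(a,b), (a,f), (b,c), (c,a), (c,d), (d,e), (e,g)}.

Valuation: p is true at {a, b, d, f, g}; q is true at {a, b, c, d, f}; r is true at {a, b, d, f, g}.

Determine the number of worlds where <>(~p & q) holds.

1

a: successors {b, f}; ~p & q there: b:F, f:F. ✗
b: successors {c}; ~p & q there: c:T. ✓
c: successors {a, d}; ~p & q there: a:F, d:F. ✗
d: successors {e}; ~p & q there: e:F. ✗
e: successors {g}; ~p & q there: g:F. ✗
f: no successors, so <>(~p & q) fails. ✗
g: no successors, so <>(~p & q) fails. ✗
Satisfying worlds: {b}.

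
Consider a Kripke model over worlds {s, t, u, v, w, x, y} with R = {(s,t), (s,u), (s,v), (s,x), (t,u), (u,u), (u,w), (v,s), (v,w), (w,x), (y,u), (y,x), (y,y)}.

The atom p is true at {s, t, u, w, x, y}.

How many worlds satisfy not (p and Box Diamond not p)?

6

s: p and Box Diamond not p is F. ✓
t: p and Box Diamond not p is F. ✓
u: p and Box Diamond not p is F. ✓
v: p and Box Diamond not p is F. ✓
w: p and Box Diamond not p is F. ✓
x: p and Box Diamond not p is T. ✗
y: p and Box Diamond not p is F. ✓
Satisfying worlds: {s, t, u, v, w, y}.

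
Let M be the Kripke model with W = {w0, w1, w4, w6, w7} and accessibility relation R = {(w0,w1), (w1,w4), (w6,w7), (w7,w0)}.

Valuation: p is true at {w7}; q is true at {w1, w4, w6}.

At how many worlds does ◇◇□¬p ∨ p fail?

2

w0: ◇◇□¬p is T, p is F. ✓
w1: ◇◇□¬p is F, p is F. ✗
w4: ◇◇□¬p is F, p is F. ✗
w6: ◇◇□¬p is T, p is F. ✓
w7: ◇◇□¬p is T, p is T. ✓
Satisfying worlds: {w0, w6, w7}.
So ◇◇□¬p ∨ p fails at the other 2 worlds.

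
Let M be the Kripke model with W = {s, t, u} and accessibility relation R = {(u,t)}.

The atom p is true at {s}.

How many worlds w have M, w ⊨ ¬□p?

s: □p is T. ✗
t: □p is T. ✗
u: □p is F. ✓
Satisfying worlds: {u}.

1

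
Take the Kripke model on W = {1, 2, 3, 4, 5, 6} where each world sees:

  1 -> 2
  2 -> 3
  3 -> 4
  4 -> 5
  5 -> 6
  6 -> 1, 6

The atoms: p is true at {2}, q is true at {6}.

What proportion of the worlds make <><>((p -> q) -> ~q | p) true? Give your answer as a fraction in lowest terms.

5/6

1: successors {2}; <>((p -> q) -> ~q | p) there: 2:T. ✓
2: successors {3}; <>((p -> q) -> ~q | p) there: 3:T. ✓
3: successors {4}; <>((p -> q) -> ~q | p) there: 4:T. ✓
4: successors {5}; <>((p -> q) -> ~q | p) there: 5:F. ✗
5: successors {6}; <>((p -> q) -> ~q | p) there: 6:T. ✓
6: successors {1, 6}; <>((p -> q) -> ~q | p) there: 1:T, 6:T. ✓
That's 5 of 6 worlds, so 5/6.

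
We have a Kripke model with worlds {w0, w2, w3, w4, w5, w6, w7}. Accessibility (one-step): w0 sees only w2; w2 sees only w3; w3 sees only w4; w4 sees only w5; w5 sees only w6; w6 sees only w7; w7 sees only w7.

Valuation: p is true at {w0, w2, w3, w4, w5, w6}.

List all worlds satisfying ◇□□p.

w0: successors {w2}; □□p there: w2:T. ✓
w2: successors {w3}; □□p there: w3:T. ✓
w3: successors {w4}; □□p there: w4:T. ✓
w4: successors {w5}; □□p there: w5:F. ✗
w5: successors {w6}; □□p there: w6:F. ✗
w6: successors {w7}; □□p there: w7:F. ✗
w7: successors {w7}; □□p there: w7:F. ✗

{w0, w2, w3}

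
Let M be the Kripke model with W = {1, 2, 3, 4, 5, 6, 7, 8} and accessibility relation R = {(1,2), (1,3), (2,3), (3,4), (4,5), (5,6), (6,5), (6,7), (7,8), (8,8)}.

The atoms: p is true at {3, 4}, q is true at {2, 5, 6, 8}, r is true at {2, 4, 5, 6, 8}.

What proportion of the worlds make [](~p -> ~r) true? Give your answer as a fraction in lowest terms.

1: successors {2, 3}; ~p -> ~r there: 2:F, 3:T. ✗
2: successors {3}; ~p -> ~r there: 3:T. ✓
3: successors {4}; ~p -> ~r there: 4:T. ✓
4: successors {5}; ~p -> ~r there: 5:F. ✗
5: successors {6}; ~p -> ~r there: 6:F. ✗
6: successors {5, 7}; ~p -> ~r there: 5:F, 7:T. ✗
7: successors {8}; ~p -> ~r there: 8:F. ✗
8: successors {8}; ~p -> ~r there: 8:F. ✗
That's 2 of 8 worlds, so 2/8 = 1/4.

1/4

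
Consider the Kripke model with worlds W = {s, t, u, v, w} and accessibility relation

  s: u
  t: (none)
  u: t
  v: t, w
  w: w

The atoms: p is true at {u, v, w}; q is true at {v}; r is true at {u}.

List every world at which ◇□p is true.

s: successors {u}; □p there: u:F. ✗
t: no successors, so ◇□p fails. ✗
u: successors {t}; □p there: t:T. ✓
v: successors {t, w}; □p there: t:T, w:T. ✓
w: successors {w}; □p there: w:T. ✓

{u, v, w}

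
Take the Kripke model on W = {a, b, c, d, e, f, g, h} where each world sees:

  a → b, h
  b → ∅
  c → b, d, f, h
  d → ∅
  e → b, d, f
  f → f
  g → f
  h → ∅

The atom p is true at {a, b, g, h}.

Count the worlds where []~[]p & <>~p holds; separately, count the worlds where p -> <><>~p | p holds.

For []~[]p & <>~p:
a: []~[]p is F, <>~p is F. ✗
b: []~[]p is T, <>~p is F. ✗
c: []~[]p is F, <>~p is T. ✗
d: []~[]p is T, <>~p is F. ✗
e: []~[]p is F, <>~p is T. ✗
f: []~[]p is T, <>~p is T. ✓
g: []~[]p is T, <>~p is T. ✓
h: []~[]p is T, <>~p is F. ✗
— 2 worlds.
For p -> <><>~p | p:
a: p is T, <><>~p | p is T. ✓
b: p is T, <><>~p | p is T. ✓
c: p is F, <><>~p | p is T. ✓
d: p is F, <><>~p | p is F. ✓
e: p is F, <><>~p | p is T. ✓
f: p is F, <><>~p | p is T. ✓
g: p is T, <><>~p | p is T. ✓
h: p is T, <><>~p | p is T. ✓
— 8 worlds.

2 and 8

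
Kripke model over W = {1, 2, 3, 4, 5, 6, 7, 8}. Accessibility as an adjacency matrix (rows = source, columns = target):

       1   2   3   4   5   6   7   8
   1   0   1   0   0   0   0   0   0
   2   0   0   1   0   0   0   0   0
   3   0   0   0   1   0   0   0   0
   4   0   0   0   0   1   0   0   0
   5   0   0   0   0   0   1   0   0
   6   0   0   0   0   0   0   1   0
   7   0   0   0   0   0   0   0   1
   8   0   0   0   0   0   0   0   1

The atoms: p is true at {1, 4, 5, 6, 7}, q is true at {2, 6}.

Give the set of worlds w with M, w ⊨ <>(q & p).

1: successors {2}; q & p there: 2:F. ✗
2: successors {3}; q & p there: 3:F. ✗
3: successors {4}; q & p there: 4:F. ✗
4: successors {5}; q & p there: 5:F. ✗
5: successors {6}; q & p there: 6:T. ✓
6: successors {7}; q & p there: 7:F. ✗
7: successors {8}; q & p there: 8:F. ✗
8: successors {8}; q & p there: 8:F. ✗

{5}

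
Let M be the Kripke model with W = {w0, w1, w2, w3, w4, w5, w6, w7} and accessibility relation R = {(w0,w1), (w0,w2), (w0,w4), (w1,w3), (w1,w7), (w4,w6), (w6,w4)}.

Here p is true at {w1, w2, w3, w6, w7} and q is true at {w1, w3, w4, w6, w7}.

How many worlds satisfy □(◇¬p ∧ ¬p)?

w0: successors {w1, w2, w4}; ◇¬p ∧ ¬p there: w1:F, w2:F, w4:F. ✗
w1: successors {w3, w7}; ◇¬p ∧ ¬p there: w3:F, w7:F. ✗
w2: no successors, so □(◇¬p ∧ ¬p) holds vacuously. ✓
w3: no successors, so □(◇¬p ∧ ¬p) holds vacuously. ✓
w4: successors {w6}; ◇¬p ∧ ¬p there: w6:F. ✗
w5: no successors, so □(◇¬p ∧ ¬p) holds vacuously. ✓
w6: successors {w4}; ◇¬p ∧ ¬p there: w4:F. ✗
w7: no successors, so □(◇¬p ∧ ¬p) holds vacuously. ✓
Satisfying worlds: {w2, w3, w5, w7}.

4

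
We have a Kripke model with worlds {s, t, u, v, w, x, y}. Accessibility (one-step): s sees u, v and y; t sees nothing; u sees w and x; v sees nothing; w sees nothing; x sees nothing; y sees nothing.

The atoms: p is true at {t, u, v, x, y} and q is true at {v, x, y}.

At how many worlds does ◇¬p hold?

1

s: successors {u, v, y}; ¬p there: u:F, v:F, y:F. ✗
t: no successors, so ◇¬p fails. ✗
u: successors {w, x}; ¬p there: w:T, x:F. ✓
v: no successors, so ◇¬p fails. ✗
w: no successors, so ◇¬p fails. ✗
x: no successors, so ◇¬p fails. ✗
y: no successors, so ◇¬p fails. ✗
Satisfying worlds: {u}.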